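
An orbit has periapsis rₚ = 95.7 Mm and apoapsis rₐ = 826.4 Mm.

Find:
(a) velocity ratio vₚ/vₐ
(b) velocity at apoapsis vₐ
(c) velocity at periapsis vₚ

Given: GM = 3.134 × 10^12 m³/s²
rₚ = 95.7 Mm = 9.57 × 10^7 m
rₐ = 826.4 Mm = 8.264 × 10^8 m
GM = 3.134 × 10^12 m³/s²
a = (rₚ + rₐ)/2 = 4.6105 × 10^8 m
e = (rₐ − rₚ)/(rₐ + rₚ) = (7.307 × 10^8) / (9.221 × 10^8) = 0.79243
(a) vₚ/vₐ = rₐ/rₚ (angular momentum) = (8.264 × 10^8) / (9.57 × 10^7) = 8.63532 ≈ 8.635
(b) vₐ² = GM (2/rₐ − 1/a) = 3.134 × 10^12 × (2.42014 × 10^-9 − 2.16896 × 10^-9) = 787.177 m²/s²;  vₐ = 28.0567 m/s ≈ 28.06 m/s
(c) vₚ² = GM (2/rₚ − 1/a) = 3.134 × 10^12 × (2.08986 × 10^-8 − 2.16896 × 10^-9) = 58698.8 m²/s²;  vₚ = 242.278 m/s ≈ 242.3 m/s

Final answer:
(a) velocity ratio vₚ/vₐ = 8.635
(b) velocity at apoapsis vₐ = 28.06 m/s
(c) velocity at periapsis vₚ = 242.3 m/s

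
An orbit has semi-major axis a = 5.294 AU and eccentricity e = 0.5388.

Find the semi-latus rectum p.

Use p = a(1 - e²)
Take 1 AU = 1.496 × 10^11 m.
a = 5.294 AU = 7.91982 × 10^11 m
e = 0.5388,  e² = 0.290305,  1 − e² = 0.709695
p = a(1 − e²) = 7.91982 × 10^11 m × 0.709695 = 5.62066 × 10^11 m ≈ 3.757 AU

Final answer: p = 3.757 AU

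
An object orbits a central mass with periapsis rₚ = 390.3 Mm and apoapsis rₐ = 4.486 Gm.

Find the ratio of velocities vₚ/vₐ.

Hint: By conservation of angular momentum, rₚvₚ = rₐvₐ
rₚ = 390.3 Mm = 3.903 × 10^8 m
rₐ = 4.486 Gm = 4.486 × 10^9 m
rₚvₚ = rₐvₐ  ⇒  vₚ/vₐ = rₐ/rₚ
vₚ/vₐ = (4.486 × 10^9) / (3.903 × 10^8) = 11.4937

Final answer: vₚ/vₐ = 11.49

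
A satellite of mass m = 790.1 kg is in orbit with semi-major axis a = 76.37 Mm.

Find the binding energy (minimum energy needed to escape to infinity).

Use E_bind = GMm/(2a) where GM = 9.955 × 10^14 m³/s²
a = 76.37 Mm = 7.637 × 10^7 m
GM = 9.955 × 10^14 m³/s²
m = 790.1 kg
GMm = 9.955 × 10^14 × 790.1 = 7.86545 × 10^17 m³·kg/s²
2a = 1.5274 × 10^8 m
E_bind = GMm/(2a) = 5.14956 × 10^9 J ≈ 5.15 GJ

Final answer: 5.15 GJ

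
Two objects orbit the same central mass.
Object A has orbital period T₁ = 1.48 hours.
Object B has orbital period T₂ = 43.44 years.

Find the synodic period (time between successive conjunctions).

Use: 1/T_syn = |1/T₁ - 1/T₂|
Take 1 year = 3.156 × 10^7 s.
T₁ = 1.48 hours = 5328 s
T₂ = 43.44 years = 1.37097 × 10^9 s
1/T₁ = 0.000187688 s⁻¹
1/T₂ = 7.29412 × 10^-10 s⁻¹
|1/T₁ − 1/T₂| = 0.000187687 s⁻¹
T_syn = 1 / |1/T₁ − 1/T₂| = 5328.02 s ≈ 1.48 hours

Final answer: T_syn = 1.48 hours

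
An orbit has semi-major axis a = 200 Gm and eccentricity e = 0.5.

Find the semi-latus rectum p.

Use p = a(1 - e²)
a = 200 Gm = 2 × 10^11 m
e = 0.5,  e² = 0.25,  1 − e² = 0.75
p = a(1 − e²) = 2 × 10^11 m × 0.75 = 1.5 × 10^11 m ≈ 150 Gm

Final answer: p = 150 Gm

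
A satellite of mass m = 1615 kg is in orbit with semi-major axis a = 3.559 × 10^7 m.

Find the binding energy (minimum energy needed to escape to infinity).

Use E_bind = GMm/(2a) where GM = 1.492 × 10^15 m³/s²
a = 3.559 × 10^7 m
GM = 1.492 × 10^15 m³/s²
m = 1615 kg
GMm = 1.492 × 10^15 × 1615 = 2.40958 × 10^18 m³·kg/s²
2a = 7.118 × 10^7 m
E_bind = GMm/(2a) = 3.38519 × 10^10 J ≈ 33.85 GJ

Final answer: 33.85 GJ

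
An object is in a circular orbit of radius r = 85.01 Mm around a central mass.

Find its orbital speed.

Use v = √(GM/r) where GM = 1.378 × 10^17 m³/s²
r = 85.01 Mm = 8.501 × 10^7 m
GM = 1.378 × 10^17 m³/s²
GM/r = (1.378 × 10^17) / (8.501 × 10^7) = 1.62099 × 10^9 m²/s²
v = √(GM/r) = 40261.5 m/s ≈ 40.26 km/s

Final answer: 40.26 km/s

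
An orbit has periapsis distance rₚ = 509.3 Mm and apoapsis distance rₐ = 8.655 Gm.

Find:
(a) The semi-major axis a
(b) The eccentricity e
rₚ = 509.3 Mm = 5.093 × 10^8 m
rₐ = 8.655 Gm = 8.655 × 10^9 m
(a) a = (rₚ + rₐ)/2 = 4.58215 × 10^9 m ≈ 4.582 Gm
(b) e = (rₐ − rₚ)/(rₐ + rₚ) = (8.1457 × 10^9) / (9.1643 × 10^9) = 0.888851

Final answer:
(a) a = 4.582 Gm
(b) e = 0.8889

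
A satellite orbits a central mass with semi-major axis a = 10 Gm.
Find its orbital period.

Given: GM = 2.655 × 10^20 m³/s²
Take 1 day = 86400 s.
a = 10 Gm = 1 × 10^10 m
GM = 2.655 × 10^20 m³/s²
a³ = 1 × 10^30 m³
T = 2π √(a³/GM) = 2π √((1 × 10^30) / (2.655 × 10^20)) = 2π × 61371.6 s
T = 385609 s ≈ 4.463 days

Final answer: 4.463 days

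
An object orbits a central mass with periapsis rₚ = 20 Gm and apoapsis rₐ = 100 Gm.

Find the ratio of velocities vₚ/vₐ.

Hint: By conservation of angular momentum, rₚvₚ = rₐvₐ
rₚ = 20 Gm = 2 × 10^10 m
rₐ = 100 Gm = 1 × 10^11 m
rₚvₚ = rₐvₐ  ⇒  vₚ/vₐ = rₐ/rₚ
vₚ/vₐ = (1 × 10^11) / (2 × 10^10) = 5

Final answer: vₚ/vₐ = 5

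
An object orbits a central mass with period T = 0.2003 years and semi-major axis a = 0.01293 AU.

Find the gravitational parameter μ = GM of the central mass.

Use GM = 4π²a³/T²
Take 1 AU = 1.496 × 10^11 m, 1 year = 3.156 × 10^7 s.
T = 0.2003 years = 6.32147 × 10^6 s
a = 0.01293 AU = 1.93433 × 10^9 m
a³ = 7.23753 × 10^27 m³
T² = 3.9961 × 10^13 s²
GM = 4π² × (7.23753 × 10^27) / (3.9961 × 10^13) = 7.15013 × 10^15 m³/s²
GM ≈ 7.15 × 10^15 m³/s²

Final answer: GM = 7.15 × 10^15 m³/s²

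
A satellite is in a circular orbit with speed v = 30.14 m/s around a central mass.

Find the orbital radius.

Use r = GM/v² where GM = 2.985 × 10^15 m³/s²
v = 30.14 m/s
GM = 2.985 × 10^15 m³/s²
v² = 908.42 m²/s²
r = GM/v² = (2.985 × 10^15) / 908.42 = 3.28593 × 10^12 m ≈ 3.286 Tm

Final answer: 3.286 Tm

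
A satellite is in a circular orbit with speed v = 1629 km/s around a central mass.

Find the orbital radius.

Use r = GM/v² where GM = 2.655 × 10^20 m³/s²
v = 1629 km/s = 1.629 × 10^6 m/s
GM = 2.655 × 10^20 m³/s²
v² = 2.65364 × 10^12 m²/s²
r = GM/v² = (2.655 × 10^20) / (2.65364 × 10^12) = 1.00051 × 10^8 m ≈ 100.1 Mm

Final answer: 100.1 Mm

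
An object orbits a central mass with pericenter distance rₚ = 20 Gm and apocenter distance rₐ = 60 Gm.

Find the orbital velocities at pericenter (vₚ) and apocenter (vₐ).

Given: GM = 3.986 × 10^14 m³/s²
rₚ = 20 Gm = 2 × 10^10 m
rₐ = 60 Gm = 6 × 10^10 m
GM = 3.986 × 10^14 m³/s²
a = (rₚ + rₐ)/2 = 4 × 10^10 m
Vis-viva: v² = GM (2/r − 1/a)
vₚ² = 3.986 × 10^14 × (1 × 10^-10 − 2.5 × 10^-11) = 29895 m²/s²
vₚ = 172.902 m/s ≈ 172.9 m/s
vₐ² = 3.986 × 10^14 × (3.33333 × 10^-11 − 2.5 × 10^-11) = 3321.67 m²/s²
vₐ = 57.6339 m/s ≈ 57.63 m/s

Final answer: vₚ = 172.9 m/s, vₐ = 57.63 m/s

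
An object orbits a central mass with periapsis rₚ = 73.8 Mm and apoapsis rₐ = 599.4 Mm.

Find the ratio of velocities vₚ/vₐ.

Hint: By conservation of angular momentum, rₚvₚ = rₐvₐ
rₚ = 73.8 Mm = 7.38 × 10^7 m
rₐ = 599.4 Mm = 5.994 × 10^8 m
rₚvₚ = rₐvₐ  ⇒  vₚ/vₐ = rₐ/rₚ
vₚ/vₐ = (5.994 × 10^8) / (7.38 × 10^7) = 8.12195

Final answer: vₚ/vₐ = 8.122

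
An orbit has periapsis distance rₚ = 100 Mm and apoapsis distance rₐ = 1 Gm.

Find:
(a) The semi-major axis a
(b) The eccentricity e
rₚ = 100 Mm = 1 × 10^8 m
rₐ = 1 Gm = 1 × 10^9 m
(a) a = (rₚ + rₐ)/2 = 5.5 × 10^8 m ≈ 550 Mm
(b) e = (rₐ − rₚ)/(rₐ + rₚ) = (9 × 10^8) / (1.1 × 10^9) = 0.818182

Final answer:
(a) a = 550 Mm
(b) e = 0.8182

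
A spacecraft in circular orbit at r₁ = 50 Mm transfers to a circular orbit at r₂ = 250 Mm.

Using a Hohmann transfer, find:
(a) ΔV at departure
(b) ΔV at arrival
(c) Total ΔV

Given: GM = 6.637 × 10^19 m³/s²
r₁ = 50 Mm = 5 × 10^7 m
r₂ = 250 Mm = 2.5 × 10^8 m
GM = 6.637 × 10^19 m³/s²
Transfer ellipse: a_t = (r₁ + r₂)/2 = 1.5 × 10^8 m
Circular speed at r₁: v₁ = √(GM/r₁) = 1.15213 × 10^6 m/s
Transfer speed at r₁ (periapsis): v₁ₜ = √(GM(2/r₁ − 1/a_t)) = 1.48739 × 10^6 m/s
(a) ΔV₁ = v₁ₜ − v₁ = 335263 m/s ≈ 335.3 km/s
Circular speed at r₂: v₂ = √(GM/r₂) = 515248 m/s
Transfer speed at r₂ (apoapsis): v₂ₜ = √(GM(2/r₂ − 1/a_t)) = 297478 m/s
(b) ΔV₂ = v₂ − v₂ₜ = 217769 m/s ≈ 217.8 km/s
(c) ΔV_total = ΔV₁ + ΔV₂ = 553032 m/s ≈ 553 km/s

Final answer:
(a) ΔV₁ = 335.3 km/s
(b) ΔV₂ = 217.8 km/s
(c) ΔV_total = 553 km/s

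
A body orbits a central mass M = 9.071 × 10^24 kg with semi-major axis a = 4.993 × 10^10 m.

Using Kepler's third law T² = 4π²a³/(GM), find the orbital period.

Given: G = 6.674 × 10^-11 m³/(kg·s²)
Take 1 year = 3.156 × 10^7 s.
M = 9.071 × 10^24 kg
GM = G × M = 6.674 × 10^-11 × 9.071 × 10^24 = 6.05399 × 10^14 m³/s²
a = 4.993 × 10^10 m
a³ = 1.24476 × 10^32 m³
T = 2π √(a³/GM) = 2π √((1.24476 × 10^32) / (6.05399 × 10^14)) = 2π × 4.53442 × 10^8 s
T = 2.84906 × 10^9 s ≈ 90.27 years

Final answer: 90.27 years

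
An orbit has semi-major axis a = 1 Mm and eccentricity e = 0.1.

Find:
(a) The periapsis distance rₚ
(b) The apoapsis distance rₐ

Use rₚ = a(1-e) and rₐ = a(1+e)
a = 1 Mm = 1 × 10^6 m
e = 0.1:  1 − e = 0.9,  1 + e = 1.1
(a) rₚ = a(1 − e) = 1 × 10^6 m × 0.9 = 900000 m ≈ 900 km
(b) rₐ = a(1 + e) = 1 × 10^6 m × 1.1 = 1.1 × 10^6 m ≈ 1.1 Mm

Final answer:
(a) rₚ = 900 km
(b) rₐ = 1.1 Mm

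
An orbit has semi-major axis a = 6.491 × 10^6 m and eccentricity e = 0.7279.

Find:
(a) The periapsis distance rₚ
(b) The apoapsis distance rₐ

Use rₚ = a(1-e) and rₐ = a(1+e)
a = 6.491 × 10^6 m
e = 0.7279:  1 − e = 0.2721,  1 + e = 1.7279
(a) rₚ = a(1 − e) = 6.491 × 10^6 m × 0.2721 = 1.7662 × 10^6 m ≈ 1.766 × 10^6 m
(b) rₐ = a(1 + e) = 6.491 × 10^6 m × 1.7279 = 1.12158 × 10^7 m ≈ 1.122 × 10^7 m

Final answer:
(a) rₚ = 1.766 × 10^6 m
(b) rₐ = 1.122 × 10^7 m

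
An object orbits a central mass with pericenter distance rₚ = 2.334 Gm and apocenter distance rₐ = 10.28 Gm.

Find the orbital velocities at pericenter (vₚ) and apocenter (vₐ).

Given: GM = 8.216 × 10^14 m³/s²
rₚ = 2.334 Gm = 2.334 × 10^9 m
rₐ = 10.28 Gm = 1.028 × 10^10 m
GM = 8.216 × 10^14 m³/s²
a = (rₚ + rₐ)/2 = 6.307 × 10^9 m
Vis-viva: v² = GM (2/r − 1/a)
vₚ² = 8.216 × 10^14 × (8.56898 × 10^-10 − 1.58554 × 10^-10) = 573759 m²/s²
vₚ = 757.469 m/s ≈ 757.5 m/s
vₐ² = 8.216 × 10^14 × (1.94553 × 10^-10 − 1.58554 × 10^-10) = 29576.4 m²/s²
vₐ = 171.978 m/s ≈ 172 m/s

Final answer: vₚ = 757.5 m/s, vₐ = 172 m/s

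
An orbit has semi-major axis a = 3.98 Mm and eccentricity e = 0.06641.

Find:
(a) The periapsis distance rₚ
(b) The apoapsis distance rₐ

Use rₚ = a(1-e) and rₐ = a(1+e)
a = 3.98 Mm = 3.98 × 10^6 m
e = 0.06641:  1 − e = 0.93359,  1 + e = 1.06641
(a) rₚ = a(1 − e) = 3.98 × 10^6 m × 0.93359 = 3.71569 × 10^6 m ≈ 3.716 Mm
(b) rₐ = a(1 + e) = 3.98 × 10^6 m × 1.06641 = 4.24431 × 10^6 m ≈ 4.244 Mm

Final answer:
(a) rₚ = 3.716 Mm
(b) rₐ = 4.244 Mm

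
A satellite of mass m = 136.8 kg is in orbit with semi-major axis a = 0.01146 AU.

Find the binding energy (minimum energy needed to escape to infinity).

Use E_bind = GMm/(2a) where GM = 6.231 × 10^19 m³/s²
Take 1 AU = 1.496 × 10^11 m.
a = 0.01146 AU = 1.71442 × 10^9 m
GM = 6.231 × 10^19 m³/s²
m = 136.8 kg
GMm = 6.231 × 10^19 × 136.8 = 8.52401 × 10^21 m³·kg/s²
2a = 3.42883 × 10^9 m
E_bind = GMm/(2a) = 2.48598 × 10^12 J ≈ 2.486 TJ

Final answer: 2.486 TJ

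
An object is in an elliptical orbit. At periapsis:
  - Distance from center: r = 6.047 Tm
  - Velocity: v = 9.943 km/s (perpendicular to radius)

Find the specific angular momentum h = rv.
r = 6.047 Tm = 6.047 × 10^12 m
v = 9.943 km/s = 9943 m/s
h = rv = 6.047 × 10^12 × 9943 = 6.01253 × 10^16 m²/s ≈ 6.013 × 10^16 m²/s

Final answer: h = 6.013 × 10^16 m²/s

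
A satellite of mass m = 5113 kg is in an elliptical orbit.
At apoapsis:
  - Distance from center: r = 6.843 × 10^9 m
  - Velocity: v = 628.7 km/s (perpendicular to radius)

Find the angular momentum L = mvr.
r = 6.843 × 10^9 m
v = 628.7 km/s = 628700 m/s
vr = 628700 × 6.843 × 10^9 = 4.30219 × 10^15 m²/s
L = m × vr = 5113 × 4.30219 × 10^15 = 2.19971 × 10^19 kg·m²/s ≈ 2.2 × 10^19 kg·m²/s

Final answer: L = 2.2 × 10^19 kg·m²/s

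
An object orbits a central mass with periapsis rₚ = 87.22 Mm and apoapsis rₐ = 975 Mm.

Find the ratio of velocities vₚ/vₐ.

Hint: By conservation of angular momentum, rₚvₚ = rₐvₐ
rₚ = 87.22 Mm = 8.722 × 10^7 m
rₐ = 975 Mm = 9.75 × 10^8 m
rₚvₚ = rₐvₐ  ⇒  vₚ/vₐ = rₐ/rₚ
vₚ/vₐ = (9.75 × 10^8) / (8.722 × 10^7) = 11.1786

Final answer: vₚ/vₐ = 11.18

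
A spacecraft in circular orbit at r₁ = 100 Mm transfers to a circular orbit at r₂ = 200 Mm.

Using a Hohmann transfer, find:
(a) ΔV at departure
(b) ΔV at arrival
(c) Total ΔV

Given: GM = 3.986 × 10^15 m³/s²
r₁ = 100 Mm = 1 × 10^8 m
r₂ = 200 Mm = 2 × 10^8 m
GM = 3.986 × 10^15 m³/s²
Transfer ellipse: a_t = (r₁ + r₂)/2 = 1.5 × 10^8 m
Circular speed at r₁: v₁ = √(GM/r₁) = 6313.48 m/s
Transfer speed at r₁ (periapsis): v₁ₜ = √(GM(2/r₁ − 1/a_t)) = 7290.18 m/s
(a) ΔV₁ = v₁ₜ − v₁ = 976.698 m/s ≈ 976.7 m/s
Circular speed at r₂: v₂ = √(GM/r₂) = 4464.3 m/s
Transfer speed at r₂ (apoapsis): v₂ₜ = √(GM(2/r₂ − 1/a_t)) = 3645.09 m/s
(b) ΔV₂ = v₂ − v₂ₜ = 819.215 m/s ≈ 819.2 m/s
(c) ΔV_total = ΔV₁ + ΔV₂ = 1795.91 m/s ≈ 1.796 km/s

Final answer:
(a) ΔV₁ = 976.7 m/s
(b) ΔV₂ = 819.2 m/s
(c) ΔV_total = 1.796 km/s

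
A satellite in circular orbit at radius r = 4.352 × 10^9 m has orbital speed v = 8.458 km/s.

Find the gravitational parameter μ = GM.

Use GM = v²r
r = 4.352 × 10^9 m
v = 8.458 km/s = 8458 m/s
v² = 7.15378 × 10^7 m²/s²
GM = v²r = 7.15378 × 10^7 × 4.352 × 10^9 = 3.11332 × 10^17 m³/s²
GM ≈ 3.113 × 10^17 m³/s²

Final answer: GM = 3.113 × 10^17 m³/s²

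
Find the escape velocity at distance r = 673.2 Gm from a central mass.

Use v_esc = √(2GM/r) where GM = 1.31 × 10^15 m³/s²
r = 673.2 Gm = 6.732 × 10^11 m
GM = 1.31 × 10^15 m³/s²
2GM/r = 2 × (1.31 × 10^15) / (6.732 × 10^11) = 3891.86 m²/s²
v_esc = √(2GM/r) = 62.3848 m/s ≈ 62.38 m/s

Final answer: 62.38 m/s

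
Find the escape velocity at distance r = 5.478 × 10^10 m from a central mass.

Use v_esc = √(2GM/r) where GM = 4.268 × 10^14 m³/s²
r = 5.478 × 10^10 m
GM = 4.268 × 10^14 m³/s²
2GM/r = 2 × (4.268 × 10^14) / (5.478 × 10^10) = 15582.3 m²/s²
v_esc = √(2GM/r) = 124.829 m/s ≈ 124.8 m/s

Final answer: 124.8 m/s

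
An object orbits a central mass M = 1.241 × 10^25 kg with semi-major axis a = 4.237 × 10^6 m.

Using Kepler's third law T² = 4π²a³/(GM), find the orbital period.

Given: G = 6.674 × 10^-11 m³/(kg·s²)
M = 1.241 × 10^25 kg
GM = G × M = 6.674 × 10^-11 × 1.241 × 10^25 = 8.28243 × 10^14 m³/s²
a = 4.237 × 10^6 m
a³ = 7.60633 × 10^19 m³
T = 2π √(a³/GM) = 2π √((7.60633 × 10^19) / (8.28243 × 10^14)) = 2π × 303.046 s
T = 1904.09 s ≈ 31.73 minutes

Final answer: 31.73 minutes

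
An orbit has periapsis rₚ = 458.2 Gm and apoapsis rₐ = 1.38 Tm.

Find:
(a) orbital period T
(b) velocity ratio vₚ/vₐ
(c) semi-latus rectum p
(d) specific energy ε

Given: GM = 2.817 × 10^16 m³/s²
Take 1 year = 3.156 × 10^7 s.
rₚ = 458.2 Gm = 4.582 × 10^11 m
rₐ = 1.38 Tm = 1.38 × 10^12 m
GM = 2.817 × 10^16 m³/s²
a = (rₚ + rₐ)/2 = 9.191 × 10^11 m
e = (rₐ − rₚ)/(rₐ + rₚ) = (9.218 × 10^11) / (1.8382 × 10^12) = 0.501469
(a) a³ = 7.76405 × 10^35 m³;  T = 2π √(a³/GM) = 2π × 5.2499 × 10^9 s = 3.29861 × 10^10 s ≈ 1045 years
(b) vₚ/vₐ = rₐ/rₚ (angular momentum) = (1.38 × 10^12) / (4.582 × 10^11) = 3.01179 ≈ 3.012
(c) 1 − e² = 0.748529;  p = a(1 − e²) = 9.191 × 10^11 × 0.748529 = 6.87973 × 10^11 m ≈ 688 Gm
(d) 2a = 1.8382 × 10^12 m;  ε = −GM/(2a) = -15324.8 J/kg ≈ -15.32 kJ/kg

Final answer:
(a) orbital period T = 1045 years
(b) velocity ratio vₚ/vₐ = 3.012
(c) semi-latus rectum p = 688 Gm
(d) specific energy ε = -15.32 kJ/kg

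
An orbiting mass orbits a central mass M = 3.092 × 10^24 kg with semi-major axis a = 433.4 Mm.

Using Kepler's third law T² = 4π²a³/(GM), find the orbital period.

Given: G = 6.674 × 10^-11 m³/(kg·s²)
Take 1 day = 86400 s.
M = 3.092 × 10^24 kg
GM = G × M = 6.674 × 10^-11 × 3.092 × 10^24 = 2.0636 × 10^14 m³/s²
a = 433.4 Mm = 4.334 × 10^8 m
a³ = 8.14079 × 10^25 m³
T = 2π √(a³/GM) = 2π √((8.14079 × 10^25) / (2.0636 × 10^14)) = 2π × 628088 s
T = 3.94639 × 10^6 s ≈ 45.68 days

Final answer: 45.68 days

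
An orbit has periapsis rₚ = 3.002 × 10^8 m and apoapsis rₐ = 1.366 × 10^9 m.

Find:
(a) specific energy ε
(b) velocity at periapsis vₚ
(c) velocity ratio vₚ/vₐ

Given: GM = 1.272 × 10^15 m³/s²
rₚ = 3.002 × 10^8 m
rₐ = 1.366 × 10^9 m
GM = 1.272 × 10^15 m³/s²
a = (rₚ + rₐ)/2 = 8.331 × 10^8 m
e = (rₐ − rₚ)/(rₐ + rₚ) = (1.0658 × 10^9) / (1.6662 × 10^9) = 0.639659
(a) 2a = 1.6662 × 10^9 m;  ε = −GM/(2a) = -763414 J/kg ≈ -763.4 kJ/kg
(b) vₚ² = GM (2/rₚ − 1/a) = 1.272 × 10^15 × (6.66223 × 10^-9 − 1.20034 × 10^-9) = 6.94752 × 10^6 m²/s²;  vₚ = 2635.82 m/s ≈ 2.636 km/s
(c) vₚ/vₐ = rₐ/rₚ (angular momentum) = (1.366 × 10^9) / (3.002 × 10^8) = 4.5503 ≈ 4.55

Final answer:
(a) specific energy ε = -763.4 kJ/kg
(b) velocity at periapsis vₚ = 2.636 km/s
(c) velocity ratio vₚ/vₐ = 4.55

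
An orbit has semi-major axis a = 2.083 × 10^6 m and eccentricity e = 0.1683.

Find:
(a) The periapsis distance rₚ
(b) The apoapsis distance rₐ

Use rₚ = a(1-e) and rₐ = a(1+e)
a = 2.083 × 10^6 m
e = 0.1683:  1 − e = 0.8317,  1 + e = 1.1683
(a) rₚ = a(1 − e) = 2.083 × 10^6 m × 0.8317 = 1.73243 × 10^6 m ≈ 1.732 × 10^6 m
(b) rₐ = a(1 + e) = 2.083 × 10^6 m × 1.1683 = 2.43357 × 10^6 m ≈ 2.434 × 10^6 m

Final answer:
(a) rₚ = 1.732 × 10^6 m
(b) rₐ = 2.434 × 10^6 m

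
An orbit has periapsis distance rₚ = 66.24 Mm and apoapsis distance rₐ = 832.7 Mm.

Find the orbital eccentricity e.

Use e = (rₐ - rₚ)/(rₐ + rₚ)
rₚ = 66.24 Mm = 6.624 × 10^7 m
rₐ = 832.7 Mm = 8.327 × 10^8 m
rₐ − rₚ = 7.6646 × 10^8 m
rₐ + rₚ = 8.9894 × 10^8 m
e = (rₐ − rₚ)/(rₐ + rₚ) = 0.852626

Final answer: e = 0.8526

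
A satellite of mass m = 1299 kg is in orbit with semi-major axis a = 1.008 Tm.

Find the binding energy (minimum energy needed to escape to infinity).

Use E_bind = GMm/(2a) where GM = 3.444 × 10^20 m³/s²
a = 1.008 Tm = 1.008 × 10^12 m
GM = 3.444 × 10^20 m³/s²
m = 1299 kg
GMm = 3.444 × 10^20 × 1299 = 4.47376 × 10^23 m³·kg/s²
2a = 2.016 × 10^12 m
E_bind = GMm/(2a) = 2.21913 × 10^11 J ≈ 221.9 GJ

Final answer: 221.9 GJ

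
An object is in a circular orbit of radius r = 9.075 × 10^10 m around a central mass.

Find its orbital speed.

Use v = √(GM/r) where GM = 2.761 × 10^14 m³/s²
r = 9.075 × 10^10 m
GM = 2.761 × 10^14 m³/s²
GM/r = (2.761 × 10^14) / (9.075 × 10^10) = 3042.42 m²/s²
v = √(GM/r) = 55.1582 m/s ≈ 55.16 m/s

Final answer: 55.16 m/s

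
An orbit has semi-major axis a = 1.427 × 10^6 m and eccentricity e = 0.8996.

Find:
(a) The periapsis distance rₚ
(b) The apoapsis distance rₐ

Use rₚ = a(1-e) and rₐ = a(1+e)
a = 1.427 × 10^6 m
e = 0.8996:  1 − e = 0.1004,  1 + e = 1.8996
(a) rₚ = a(1 − e) = 1.427 × 10^6 m × 0.1004 = 143271 m ≈ 1.433 × 10^5 m
(b) rₐ = a(1 + e) = 1.427 × 10^6 m × 1.8996 = 2.71073 × 10^6 m ≈ 2.711 × 10^6 m

Final answer:
(a) rₚ = 1.433 × 10^5 m
(b) rₐ = 2.711 × 10^6 m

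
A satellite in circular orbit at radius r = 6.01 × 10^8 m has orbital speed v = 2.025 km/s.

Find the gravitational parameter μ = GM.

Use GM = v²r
r = 6.01 × 10^8 m
v = 2.025 km/s = 2025 m/s
v² = 4.10062 × 10^6 m²/s²
GM = v²r = 4.10062 × 10^6 × 6.01 × 10^8 = 2.46448 × 10^15 m³/s²
GM ≈ 2.464 × 10^15 m³/s²

Final answer: GM = 2.464 × 10^15 m³/s²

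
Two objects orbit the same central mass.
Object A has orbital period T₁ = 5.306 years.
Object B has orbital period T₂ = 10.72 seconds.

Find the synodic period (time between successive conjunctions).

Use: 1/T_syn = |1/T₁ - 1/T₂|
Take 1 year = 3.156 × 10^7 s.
T₁ = 5.306 years = 1.67457 × 10^8 s
T₂ = 10.72 seconds
1/T₁ = 5.97167 × 10^-9 s⁻¹
1/T₂ = 0.0932836 s⁻¹
|1/T₁ − 1/T₂| = 0.0932836 s⁻¹
T_syn = 1 / |1/T₁ − 1/T₂| = 10.72 s ≈ 10.72 seconds

Final answer: T_syn = 10.72 seconds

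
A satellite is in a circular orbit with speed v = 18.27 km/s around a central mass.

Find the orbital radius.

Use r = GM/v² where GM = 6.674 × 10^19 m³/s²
v = 18.27 km/s = 18270 m/s
GM = 6.674 × 10^19 m³/s²
v² = 3.33793 × 10^8 m²/s²
r = GM/v² = (6.674 × 10^19) / (3.33793 × 10^8) = 1.99944 × 10^11 m ≈ 199.9 Gm

Final answer: 199.9 Gm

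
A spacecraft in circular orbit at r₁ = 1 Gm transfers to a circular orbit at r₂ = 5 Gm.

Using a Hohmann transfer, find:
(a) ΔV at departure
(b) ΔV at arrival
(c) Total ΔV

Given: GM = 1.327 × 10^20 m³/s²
r₁ = 1 Gm = 1 × 10^9 m
r₂ = 5 Gm = 5 × 10^9 m
GM = 1.327 × 10^20 m³/s²
Transfer ellipse: a_t = (r₁ + r₂)/2 = 3 × 10^9 m
Circular speed at r₁: v₁ = √(GM/r₁) = 364280 m/s
Transfer speed at r₁ (periapsis): v₁ₜ = √(GM(2/r₁ − 1/a_t)) = 470284 m/s
(a) ΔV₁ = v₁ₜ − v₁ = 106003 m/s ≈ 106 km/s
Circular speed at r₂: v₂ = √(GM/r₂) = 162911 m/s
Transfer speed at r₂ (apoapsis): v₂ₜ = √(GM(2/r₂ − 1/a_t)) = 94056.7 m/s
(b) ΔV₂ = v₂ − v₂ₜ = 68854.3 m/s ≈ 68.85 km/s
(c) ΔV_total = ΔV₁ + ΔV₂ = 174858 m/s ≈ 174.9 km/s

Final answer:
(a) ΔV₁ = 106 km/s
(b) ΔV₂ = 68.85 km/s
(c) ΔV_total = 174.9 km/s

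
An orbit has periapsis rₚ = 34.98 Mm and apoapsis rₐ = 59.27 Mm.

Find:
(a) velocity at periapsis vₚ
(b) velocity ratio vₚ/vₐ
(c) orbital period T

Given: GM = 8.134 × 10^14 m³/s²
rₚ = 34.98 Mm = 3.498 × 10^7 m
rₐ = 59.27 Mm = 5.927 × 10^7 m
GM = 8.134 × 10^14 m³/s²
a = (rₚ + rₐ)/2 = 4.7125 × 10^7 m
e = (rₐ − rₚ)/(rₐ + rₚ) = (2.429 × 10^7) / (9.425 × 10^7) = 0.257719
(a) vₚ² = GM (2/rₚ − 1/a) = 8.134 × 10^14 × (5.71755 × 10^-8 − 2.12202 × 10^-8) = 2.92461 × 10^7 m²/s²;  vₚ = 5407.97 m/s ≈ 5.408 km/s
(b) vₚ/vₐ = rₐ/rₚ (angular momentum) = (5.927 × 10^7) / (3.498 × 10^7) = 1.6944 ≈ 1.694
(c) a³ = 1.04654 × 10^23 m³;  T = 2π √(a³/GM) = 2π × 11342.9 s = 71269.7 s ≈ 19.8 hours

Final answer:
(a) velocity at periapsis vₚ = 5.408 km/s
(b) velocity ratio vₚ/vₐ = 1.694
(c) orbital period T = 19.8 hours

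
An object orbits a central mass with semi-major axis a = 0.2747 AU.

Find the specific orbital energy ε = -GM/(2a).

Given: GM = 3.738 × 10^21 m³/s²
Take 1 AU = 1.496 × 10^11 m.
a = 0.2747 AU = 4.10951 × 10^10 m
GM = 3.738 × 10^21 m³/s²
2a = 8.21902 × 10^10 m
ε = −GM/(2a) = -4.54799 × 10^10 J/kg ≈ -45.48 GJ/kg

Final answer: -45.48 GJ/kg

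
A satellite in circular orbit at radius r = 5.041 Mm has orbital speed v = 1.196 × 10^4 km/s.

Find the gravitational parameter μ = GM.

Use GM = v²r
r = 5.041 Mm = 5.041 × 10^6 m
v = 1.196 × 10^4 km/s = 1.196 × 10^7 m/s
v² = 1.43042 × 10^14 m²/s²
GM = v²r = 1.43042 × 10^14 × 5.041 × 10^6 = 7.21073 × 10^20 m³/s²
GM ≈ 7.211 × 10^20 m³/s²

Final answer: GM = 7.211 × 10^20 m³/s²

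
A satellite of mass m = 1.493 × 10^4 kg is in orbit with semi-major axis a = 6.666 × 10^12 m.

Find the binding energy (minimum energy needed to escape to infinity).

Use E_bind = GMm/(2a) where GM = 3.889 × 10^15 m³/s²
a = 6.666 × 10^12 m
GM = 3.889 × 10^15 m³/s²
m = 1.493 × 10^4 kg
GMm = 3.889 × 10^15 × 14930 = 5.80628 × 10^19 m³·kg/s²
2a = 1.3332 × 10^13 m
E_bind = GMm/(2a) = 4.35514 × 10^6 J ≈ 4.355 MJ

Final answer: 4.355 MJ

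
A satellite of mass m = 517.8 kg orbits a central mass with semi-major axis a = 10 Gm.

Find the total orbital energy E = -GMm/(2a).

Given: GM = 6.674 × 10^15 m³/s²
a = 10 Gm = 1 × 10^10 m
GM = 6.674 × 10^15 m³/s²
2a = 2 × 10^10 m
GMm = 6.674 × 10^15 × 517.8 = 3.4558 × 10^18 m³·kg/s²
E = −GMm/(2a) = -1.7279 × 10^8 J ≈ -172.8 MJ

Final answer: -172.8 MJ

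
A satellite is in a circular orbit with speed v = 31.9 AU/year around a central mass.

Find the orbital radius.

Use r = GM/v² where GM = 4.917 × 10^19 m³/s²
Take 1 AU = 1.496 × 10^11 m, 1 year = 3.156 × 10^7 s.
v = 31.9 AU/year = 151212 m/s
GM = 4.917 × 10^19 m³/s²
v² = 2.2865 × 10^10 m²/s²
r = GM/v² = (4.917 × 10^19) / (2.2865 × 10^10) = 2.15045 × 10^9 m ≈ 0.01437 AU

Final answer: 0.01437 AU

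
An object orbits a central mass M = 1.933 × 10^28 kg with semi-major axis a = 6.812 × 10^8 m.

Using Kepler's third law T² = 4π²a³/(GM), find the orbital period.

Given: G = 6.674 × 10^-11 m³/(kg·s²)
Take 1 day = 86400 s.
M = 1.933 × 10^28 kg
GM = G × M = 6.674 × 10^-11 × 1.933 × 10^28 = 1.29008 × 10^18 m³/s²
a = 6.812 × 10^8 m
a³ = 3.161 × 10^26 m³
T = 2π √(a³/GM) = 2π √((3.161 × 10^26) / (1.29008 × 10^18)) = 2π × 15653.2 s
T = 98351.9 s ≈ 1.138 days

Final answer: 1.138 days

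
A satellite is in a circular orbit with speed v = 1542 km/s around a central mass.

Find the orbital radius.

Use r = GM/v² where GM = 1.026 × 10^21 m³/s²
v = 1542 km/s = 1.542 × 10^6 m/s
GM = 1.026 × 10^21 m³/s²
v² = 2.37776 × 10^12 m²/s²
r = GM/v² = (1.026 × 10^21) / (2.37776 × 10^12) = 4.31498 × 10^8 m ≈ 431.5 Mm

Final answer: 431.5 Mm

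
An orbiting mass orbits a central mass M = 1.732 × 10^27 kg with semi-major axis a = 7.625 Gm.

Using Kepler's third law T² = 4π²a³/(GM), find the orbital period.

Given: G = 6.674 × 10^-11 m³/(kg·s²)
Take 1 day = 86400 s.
M = 1.732 × 10^27 kg
GM = G × M = 6.674 × 10^-11 × 1.732 × 10^27 = 1.15594 × 10^17 m³/s²
a = 7.625 Gm = 7.625 × 10^9 m
a³ = 4.43322 × 10^29 m³
T = 2π √(a³/GM) = 2π √((4.43322 × 10^29) / (1.15594 × 10^17)) = 2π × 1.95836 × 10^6 s
T = 1.23047 × 10^7 s ≈ 142.4 days

Final answer: 142.4 days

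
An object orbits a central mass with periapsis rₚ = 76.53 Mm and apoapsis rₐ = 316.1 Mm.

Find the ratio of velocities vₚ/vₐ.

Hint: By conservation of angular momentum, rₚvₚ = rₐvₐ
rₚ = 76.53 Mm = 7.653 × 10^7 m
rₐ = 316.1 Mm = 3.161 × 10^8 m
rₚvₚ = rₐvₐ  ⇒  vₚ/vₐ = rₐ/rₚ
vₚ/vₐ = (3.161 × 10^8) / (7.653 × 10^7) = 4.13041

Final answer: vₚ/vₐ = 4.13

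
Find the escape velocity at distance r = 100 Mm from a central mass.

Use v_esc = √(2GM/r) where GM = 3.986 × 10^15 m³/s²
r = 100 Mm = 1 × 10^8 m
GM = 3.986 × 10^15 m³/s²
2GM/r = 2 × (3.986 × 10^15) / (1 × 10^8) = 7.972 × 10^7 m²/s²
v_esc = √(2GM/r) = 8928.61 m/s ≈ 8.929 km/s

Final answer: 8.929 km/s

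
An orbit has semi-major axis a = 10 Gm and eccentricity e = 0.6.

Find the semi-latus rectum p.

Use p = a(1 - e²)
a = 10 Gm = 1 × 10^10 m
e = 0.6,  e² = 0.36,  1 − e² = 0.64
p = a(1 − e²) = 1 × 10^10 m × 0.64 = 6.4 × 10^9 m ≈ 6.4 Gm

Final answer: p = 6.4 Gm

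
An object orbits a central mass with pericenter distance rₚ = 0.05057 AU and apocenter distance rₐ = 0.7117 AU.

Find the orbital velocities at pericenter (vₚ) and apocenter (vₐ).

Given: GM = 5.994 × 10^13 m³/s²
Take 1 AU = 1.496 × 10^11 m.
rₚ = 0.05057 AU = 7.56527 × 10^9 m
rₐ = 0.7117 AU = 1.0647 × 10^11 m
GM = 5.994 × 10^13 m³/s²
a = (rₚ + rₐ)/2 = 5.70178 × 10^10 m
Vis-viva: v² = GM (2/r − 1/a)
vₚ² = 5.994 × 10^13 × (2.64366 × 10^-10 − 1.75384 × 10^-11) = 14794.8 m²/s²
vₚ = 121.634 m/s ≈ 121.6 m/s
vₐ² = 5.994 × 10^13 × (1.87846 × 10^-11 − 1.75384 × 10^-11) = 74.6969 m²/s²
vₐ = 8.64273 m/s ≈ 8.643 m/s

Final answer: vₚ = 121.6 m/s, vₐ = 8.643 m/s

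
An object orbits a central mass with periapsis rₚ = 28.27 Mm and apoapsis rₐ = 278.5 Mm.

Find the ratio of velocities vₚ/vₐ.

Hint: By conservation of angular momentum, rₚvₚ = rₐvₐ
rₚ = 28.27 Mm = 2.827 × 10^7 m
rₐ = 278.5 Mm = 2.785 × 10^8 m
rₚvₚ = rₐvₐ  ⇒  vₚ/vₐ = rₐ/rₚ
vₚ/vₐ = (2.785 × 10^8) / (2.827 × 10^7) = 9.85143

Final answer: vₚ/vₐ = 9.851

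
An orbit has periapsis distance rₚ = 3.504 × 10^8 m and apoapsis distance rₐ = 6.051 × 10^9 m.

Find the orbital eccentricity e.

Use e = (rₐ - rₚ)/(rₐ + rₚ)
rₚ = 3.504 × 10^8 m
rₐ = 6.051 × 10^9 m
rₐ − rₚ = 5.7006 × 10^9 m
rₐ + rₚ = 6.4014 × 10^9 m
e = (rₐ − rₚ)/(rₐ + rₚ) = 0.890524

Final answer: e = 0.8905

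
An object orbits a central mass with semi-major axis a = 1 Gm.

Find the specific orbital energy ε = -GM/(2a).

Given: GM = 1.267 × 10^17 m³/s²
a = 1 Gm = 1 × 10^9 m
GM = 1.267 × 10^17 m³/s²
2a = 2 × 10^9 m
ε = −GM/(2a) = -6.335 × 10^7 J/kg ≈ -63.35 MJ/kg

Final answer: -63.35 MJ/kg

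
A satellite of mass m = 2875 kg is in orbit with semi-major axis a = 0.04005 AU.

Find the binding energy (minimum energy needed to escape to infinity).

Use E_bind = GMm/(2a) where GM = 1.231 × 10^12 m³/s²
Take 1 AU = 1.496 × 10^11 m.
a = 0.04005 AU = 5.99148 × 10^9 m
GM = 1.231 × 10^12 m³/s²
m = 2875 kg
GMm = 1.231 × 10^12 × 2875 = 3.53912 × 10^15 m³·kg/s²
2a = 1.1983 × 10^10 m
E_bind = GMm/(2a) = 295346 J ≈ 295.3 kJ

Final answer: 295.3 kJ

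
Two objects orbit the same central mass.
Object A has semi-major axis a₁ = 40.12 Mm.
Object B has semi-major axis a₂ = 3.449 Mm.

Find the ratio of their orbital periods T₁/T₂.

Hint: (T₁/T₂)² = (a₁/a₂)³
a₁ = 40.12 Mm = 4.012 × 10^7 m
a₂ = 3.449 Mm = 3.449 × 10^6 m
a₁/a₂ = 11.6324
T₁/T₂ = (a₁/a₂)^(3/2) = (11.6324)^1.5 = 39.6736

Final answer: T₁/T₂ = 39.67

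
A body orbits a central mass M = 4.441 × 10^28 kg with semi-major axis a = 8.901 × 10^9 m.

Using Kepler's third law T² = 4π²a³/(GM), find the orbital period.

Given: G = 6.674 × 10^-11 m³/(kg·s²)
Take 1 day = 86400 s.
M = 4.441 × 10^28 kg
GM = G × M = 6.674 × 10^-11 × 4.441 × 10^28 = 2.96392 × 10^18 m³/s²
a = 8.901 × 10^9 m
a³ = 7.05207 × 10^29 m³
T = 2π √(a³/GM) = 2π √((7.05207 × 10^29) / (2.96392 × 10^18)) = 2π × 487781 s
T = 3.06482 × 10^6 s ≈ 35.47 days

Final answer: 35.47 days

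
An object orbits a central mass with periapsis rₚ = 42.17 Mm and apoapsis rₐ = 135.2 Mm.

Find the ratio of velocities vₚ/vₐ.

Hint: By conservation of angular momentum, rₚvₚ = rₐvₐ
rₚ = 42.17 Mm = 4.217 × 10^7 m
rₐ = 135.2 Mm = 1.352 × 10^8 m
rₚvₚ = rₐvₐ  ⇒  vₚ/vₐ = rₐ/rₚ
vₚ/vₐ = (1.352 × 10^8) / (4.217 × 10^7) = 3.20607

Final answer: vₚ/vₐ = 3.206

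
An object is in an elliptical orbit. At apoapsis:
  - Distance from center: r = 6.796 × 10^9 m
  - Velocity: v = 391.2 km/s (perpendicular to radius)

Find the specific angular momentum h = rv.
r = 6.796 × 10^9 m
v = 391.2 km/s = 391200 m/s
h = rv = 6.796 × 10^9 × 391200 = 2.6586 × 10^15 m²/s ≈ 2.659 × 10^15 m²/s

Final answer: h = 2.659 × 10^15 m²/s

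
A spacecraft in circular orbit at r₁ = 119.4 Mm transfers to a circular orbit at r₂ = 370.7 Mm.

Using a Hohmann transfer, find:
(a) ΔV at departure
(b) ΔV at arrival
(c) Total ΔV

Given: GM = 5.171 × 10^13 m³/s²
r₁ = 119.4 Mm = 1.194 × 10^8 m
r₂ = 370.7 Mm = 3.707 × 10^8 m
GM = 5.171 × 10^13 m³/s²
Transfer ellipse: a_t = (r₁ + r₂)/2 = 2.4505 × 10^8 m
Circular speed at r₁: v₁ = √(GM/r₁) = 658.09 m/s
Transfer speed at r₁ (periapsis): v₁ₜ = √(GM(2/r₁ − 1/a_t)) = 809.411 m/s
(a) ΔV₁ = v₁ₜ − v₁ = 151.321 m/s ≈ 151.3 m/s
Circular speed at r₂: v₂ = √(GM/r₂) = 373.487 m/s
Transfer speed at r₂ (apoapsis): v₂ₜ = √(GM(2/r₂ − 1/a_t)) = 260.706 m/s
(b) ΔV₂ = v₂ − v₂ₜ = 112.782 m/s ≈ 112.8 m/s
(c) ΔV_total = ΔV₁ + ΔV₂ = 264.103 m/s ≈ 264.1 m/s

Final answer:
(a) ΔV₁ = 151.3 m/s
(b) ΔV₂ = 112.8 m/s
(c) ΔV_total = 264.1 m/s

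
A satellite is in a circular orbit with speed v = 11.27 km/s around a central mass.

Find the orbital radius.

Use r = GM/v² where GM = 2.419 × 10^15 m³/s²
v = 11.27 km/s = 11270 m/s
GM = 2.419 × 10^15 m³/s²
v² = 1.27013 × 10^8 m²/s²
r = GM/v² = (2.419 × 10^15) / (1.27013 × 10^8) = 1.90453 × 10^7 m ≈ 1.905 × 10^7 m

Final answer: 1.905 × 10^7 m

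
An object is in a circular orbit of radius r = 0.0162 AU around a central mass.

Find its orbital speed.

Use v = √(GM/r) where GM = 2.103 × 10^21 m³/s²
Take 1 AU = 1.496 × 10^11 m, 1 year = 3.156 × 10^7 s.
r = 0.0162 AU = 2.42352 × 10^9 m
GM = 2.103 × 10^21 m³/s²
GM/r = (2.103 × 10^21) / (2.42352 × 10^9) = 8.67746 × 10^11 m²/s²
v = √(GM/r) = 931529 m/s ≈ 196.5 AU/year

Final answer: 196.5 AU/year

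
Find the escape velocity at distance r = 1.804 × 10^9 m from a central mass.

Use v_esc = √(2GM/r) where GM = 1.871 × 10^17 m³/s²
r = 1.804 × 10^9 m
GM = 1.871 × 10^17 m³/s²
2GM/r = 2 × (1.871 × 10^17) / (1.804 × 10^9) = 2.07428 × 10^8 m²/s²
v_esc = √(2GM/r) = 14402.4 m/s ≈ 14.4 km/s

Final answer: 14.4 km/s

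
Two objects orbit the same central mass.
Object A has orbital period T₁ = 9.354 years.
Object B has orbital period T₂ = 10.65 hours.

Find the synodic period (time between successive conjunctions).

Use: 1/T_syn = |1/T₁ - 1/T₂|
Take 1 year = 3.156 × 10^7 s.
T₁ = 9.354 years = 2.95212 × 10^8 s
T₂ = 10.65 hours = 38340 s
1/T₁ = 3.38739 × 10^-9 s⁻¹
1/T₂ = 2.60824 × 10^-5 s⁻¹
|1/T₁ − 1/T₂| = 2.6079 × 10^-5 s⁻¹
T_syn = 1 / |1/T₁ − 1/T₂| = 38345 s ≈ 10.65 hours

Final answer: T_syn = 10.65 hours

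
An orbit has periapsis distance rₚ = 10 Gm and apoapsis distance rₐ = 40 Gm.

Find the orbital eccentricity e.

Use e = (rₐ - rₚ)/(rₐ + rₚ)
rₚ = 10 Gm = 1 × 10^10 m
rₐ = 40 Gm = 4 × 10^10 m
rₐ − rₚ = 3 × 10^10 m
rₐ + rₚ = 5 × 10^10 m
e = (rₐ − rₚ)/(rₐ + rₚ) = 0.6

Final answer: e = 0.6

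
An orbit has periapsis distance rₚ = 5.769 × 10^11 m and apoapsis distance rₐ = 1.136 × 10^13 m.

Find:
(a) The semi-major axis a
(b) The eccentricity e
rₚ = 5.769 × 10^11 m
rₐ = 1.136 × 10^13 m
(a) a = (rₚ + rₐ)/2 = 5.96845 × 10^12 m ≈ 5.968 × 10^12 m
(b) e = (rₐ − rₚ)/(rₐ + rₚ) = (1.07831 × 10^13) / (1.19369 × 10^13) = 0.903342

Final answer:
(a) a = 5.968 × 10^12 m
(b) e = 0.9033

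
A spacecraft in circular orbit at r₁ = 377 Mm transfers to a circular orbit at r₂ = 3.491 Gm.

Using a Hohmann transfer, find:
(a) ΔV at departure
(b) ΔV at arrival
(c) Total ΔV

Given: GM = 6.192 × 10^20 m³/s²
r₁ = 377 Mm = 3.77 × 10^8 m
r₂ = 3.491 Gm = 3.491 × 10^9 m
GM = 6.192 × 10^20 m³/s²
Transfer ellipse: a_t = (r₁ + r₂)/2 = 1.934 × 10^9 m
Circular speed at r₁: v₁ = √(GM/r₁) = 1.28158 × 10^6 m/s
Transfer speed at r₁ (periapsis): v₁ₜ = √(GM(2/r₁ − 1/a_t)) = 1.72183 × 10^6 m/s
(a) ΔV₁ = v₁ₜ − v₁ = 440258 m/s ≈ 440.3 km/s
Circular speed at r₂: v₂ = √(GM/r₂) = 421154 m/s
Transfer speed at r₂ (apoapsis): v₂ₜ = √(GM(2/r₂ − 1/a_t)) = 185944 m/s
(b) ΔV₂ = v₂ − v₂ₜ = 235209 m/s ≈ 235.2 km/s
(c) ΔV_total = ΔV₁ + ΔV₂ = 675467 m/s ≈ 675.5 km/s

Final answer:
(a) ΔV₁ = 440.3 km/s
(b) ΔV₂ = 235.2 km/s
(c) ΔV_total = 675.5 km/s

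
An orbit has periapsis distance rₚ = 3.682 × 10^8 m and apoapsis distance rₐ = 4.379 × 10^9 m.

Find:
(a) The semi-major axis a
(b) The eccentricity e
rₚ = 3.682 × 10^8 m
rₐ = 4.379 × 10^9 m
(a) a = (rₚ + rₐ)/2 = 2.3736 × 10^9 m ≈ 2.374 × 10^9 m
(b) e = (rₐ − rₚ)/(rₐ + rₚ) = (4.0108 × 10^9) / (4.7472 × 10^9) = 0.844877

Final answer:
(a) a = 2.374 × 10^9 m
(b) e = 0.8449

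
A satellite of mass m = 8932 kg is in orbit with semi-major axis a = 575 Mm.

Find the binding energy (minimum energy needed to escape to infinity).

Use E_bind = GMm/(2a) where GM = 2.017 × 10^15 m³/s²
a = 575 Mm = 5.75 × 10^8 m
GM = 2.017 × 10^15 m³/s²
m = 8932 kg
GMm = 2.017 × 10^15 × 8932 = 1.80158 × 10^19 m³·kg/s²
2a = 1.15 × 10^9 m
E_bind = GMm/(2a) = 1.5666 × 10^10 J ≈ 15.67 GJ

Final answer: 15.67 GJ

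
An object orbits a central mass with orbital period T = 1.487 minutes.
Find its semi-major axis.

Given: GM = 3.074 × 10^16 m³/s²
T = 1.487 minutes = 89.22 s
GM = 3.074 × 10^16 m³/s²
Kepler's third law: a³ = GM T² / (4π²)
T² = 7960.21 s²
a³ = (3.074 × 10^16) × 7960.21 / (4π²) = 6.19824 × 10^18 m³
a = (a³)^(1/3) = 1.83692 × 10^6 m ≈ 1.837 Mm

Final answer: 1.837 Mm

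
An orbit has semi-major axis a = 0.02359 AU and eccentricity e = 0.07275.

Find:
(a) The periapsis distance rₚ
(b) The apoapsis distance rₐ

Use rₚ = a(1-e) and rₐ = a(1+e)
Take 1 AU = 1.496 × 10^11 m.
a = 0.02359 AU = 3.52906 × 10^9 m
e = 0.07275:  1 − e = 0.92725,  1 + e = 1.07275
(a) rₚ = a(1 − e) = 3.52906 × 10^9 m × 0.92725 = 3.27232 × 10^9 m ≈ 0.02187 AU
(b) rₐ = a(1 + e) = 3.52906 × 10^9 m × 1.07275 = 3.7858 × 10^9 m ≈ 0.02531 AU

Final answer:
(a) rₚ = 0.02187 AU
(b) rₐ = 0.02531 AU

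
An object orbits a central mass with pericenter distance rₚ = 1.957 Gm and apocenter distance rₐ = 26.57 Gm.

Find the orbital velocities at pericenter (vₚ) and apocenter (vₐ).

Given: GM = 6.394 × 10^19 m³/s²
rₚ = 1.957 Gm = 1.957 × 10^9 m
rₐ = 26.57 Gm = 2.657 × 10^10 m
GM = 6.394 × 10^19 m³/s²
a = (rₚ + rₐ)/2 = 1.42635 × 10^10 m
Vis-viva: v² = GM (2/r − 1/a)
vₚ² = 6.394 × 10^19 × (1.02197 × 10^-9 − 7.0109 × 10^-11) = 6.08621 × 10^10 m²/s²
vₚ = 246703 m/s ≈ 246.7 km/s
vₐ² = 6.394 × 10^19 × (7.52729 × 10^-11 − 7.0109 × 10^-11) = 3.30176 × 10^8 m²/s²
vₐ = 18170.8 m/s ≈ 18.17 km/s

Final answer: vₚ = 246.7 km/s, vₐ = 18.17 km/s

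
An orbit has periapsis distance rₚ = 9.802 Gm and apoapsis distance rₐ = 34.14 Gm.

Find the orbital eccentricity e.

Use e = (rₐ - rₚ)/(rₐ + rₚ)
rₚ = 9.802 Gm = 9.802 × 10^9 m
rₐ = 34.14 Gm = 3.414 × 10^10 m
rₐ − rₚ = 2.4338 × 10^10 m
rₐ + rₚ = 4.3942 × 10^10 m
e = (rₐ − rₚ)/(rₐ + rₚ) = 0.553866

Final answer: e = 0.5539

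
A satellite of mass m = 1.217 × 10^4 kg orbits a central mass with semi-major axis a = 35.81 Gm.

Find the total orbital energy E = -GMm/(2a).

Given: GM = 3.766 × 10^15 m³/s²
a = 35.81 Gm = 3.581 × 10^10 m
GM = 3.766 × 10^15 m³/s²
2a = 7.162 × 10^10 m
GMm = 3.766 × 10^15 × 12170 = 4.58322 × 10^19 m³·kg/s²
E = −GMm/(2a) = -6.39936 × 10^8 J ≈ -639.9 MJ

Final answer: -639.9 MJ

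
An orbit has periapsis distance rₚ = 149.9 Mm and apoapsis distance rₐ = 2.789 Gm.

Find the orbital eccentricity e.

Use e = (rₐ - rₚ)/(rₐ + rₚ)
rₚ = 149.9 Mm = 1.499 × 10^8 m
rₐ = 2.789 Gm = 2.789 × 10^9 m
rₐ − rₚ = 2.6391 × 10^9 m
rₐ + rₚ = 2.9389 × 10^9 m
e = (rₐ − rₚ)/(rₐ + rₚ) = 0.897989

Final answer: e = 0.898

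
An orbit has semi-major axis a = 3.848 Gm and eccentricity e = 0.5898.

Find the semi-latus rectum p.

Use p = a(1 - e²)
a = 3.848 Gm = 3.848 × 10^9 m
e = 0.5898,  e² = 0.347864,  1 − e² = 0.652136
p = a(1 − e²) = 3.848 × 10^9 m × 0.652136 = 2.50942 × 10^9 m ≈ 2.509 Gm

Final answer: p = 2.509 Gm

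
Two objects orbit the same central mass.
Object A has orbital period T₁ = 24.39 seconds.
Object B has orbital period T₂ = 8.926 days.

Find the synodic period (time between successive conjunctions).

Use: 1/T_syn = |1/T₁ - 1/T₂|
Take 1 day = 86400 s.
T₁ = 24.39 seconds
T₂ = 8.926 days = 771206 s
1/T₁ = 0.0410004 s⁻¹
1/T₂ = 1.29667 × 10^-6 s⁻¹
|1/T₁ − 1/T₂| = 0.0409991 s⁻¹
T_syn = 1 / |1/T₁ − 1/T₂| = 24.3908 s ≈ 24.39 seconds

Final answer: T_syn = 24.39 seconds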